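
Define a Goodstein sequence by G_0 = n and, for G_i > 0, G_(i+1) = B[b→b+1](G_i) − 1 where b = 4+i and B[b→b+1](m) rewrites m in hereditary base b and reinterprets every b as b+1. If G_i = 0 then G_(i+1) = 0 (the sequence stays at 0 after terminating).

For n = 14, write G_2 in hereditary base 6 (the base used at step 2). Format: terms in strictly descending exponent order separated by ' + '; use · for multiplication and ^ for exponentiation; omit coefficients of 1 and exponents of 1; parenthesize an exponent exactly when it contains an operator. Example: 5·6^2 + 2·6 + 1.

3·6

G_0=14  [base 4] 3·4 + 2  →[4↦5]→  3·5 + 2 = 17  −1 ⇒ G_1=16
G_1=16  [base 5] 3·5 + 1  →[5↦6]→  3·6 + 1 = 19  −1 ⇒ G_2=18
G_2=18  [base 6] 3·6  →[6↦7]→  3·7 = 21  −1 ⇒ G_3=20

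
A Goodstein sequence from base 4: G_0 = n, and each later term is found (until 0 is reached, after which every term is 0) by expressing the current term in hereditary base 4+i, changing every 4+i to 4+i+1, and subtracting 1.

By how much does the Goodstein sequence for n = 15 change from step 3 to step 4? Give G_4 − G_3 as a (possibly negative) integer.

step 0: 15 = 3·4 + 3; sub 5 for 4: 3·5 + 3; = 18; G_1 = 18−1 = 17
step 1: 17 = 3·5 + 2; sub 6 for 5: 3·6 + 2; = 20; G_2 = 20−1 = 19
step 2: 19 = 3·6 + 1; sub 7 for 6: 3·7 + 1; = 22; G_3 = 22−1 = 21
step 3: 21 = 3·7; sub 8 for 7: 3·8; = 24; G_4 = 24−1 = 23

2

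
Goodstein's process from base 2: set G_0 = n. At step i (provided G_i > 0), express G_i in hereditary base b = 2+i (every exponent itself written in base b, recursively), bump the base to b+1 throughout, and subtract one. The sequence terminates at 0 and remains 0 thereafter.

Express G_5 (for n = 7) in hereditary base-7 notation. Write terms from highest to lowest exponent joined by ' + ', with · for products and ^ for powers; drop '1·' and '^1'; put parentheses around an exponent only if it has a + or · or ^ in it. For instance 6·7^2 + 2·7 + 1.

(0) 7|_2 = 2^2 + 2 + 1 ↦ 3^3 + 3 + 1|_3 = 31 ⇒ 30
(1) 30|_3 = 3^3 + 3 ↦ 4^4 + 4|_4 = 260 ⇒ 259
(2) 259|_4 = 4^4 + 3 ↦ 5^5 + 3|_5 = 3128 ⇒ 3127
(3) 3127|_5 = 5^5 + 2 ↦ 6^6 + 2|_6 = 46658 ⇒ 46657
(4) 46657|_6 = 6^6 + 1 ↦ 7^7 + 1|_7 = 823544 ⇒ 823543
(5) 823543|_7 = 7^7 ↦ 8^8|_8 = 16777216 ⇒ 16777215

7^7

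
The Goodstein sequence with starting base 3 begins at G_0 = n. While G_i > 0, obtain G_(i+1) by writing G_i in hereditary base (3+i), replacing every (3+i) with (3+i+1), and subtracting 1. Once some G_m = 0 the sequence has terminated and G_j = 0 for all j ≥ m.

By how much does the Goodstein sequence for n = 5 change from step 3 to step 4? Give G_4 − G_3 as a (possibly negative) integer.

-1

5 —HB3→ 3 + 2 —bump→ 4 + 2 = 6 —(−1)→ 5
5 —HB4→ 4 + 1 —bump→ 5 + 1 = 6 —(−1)→ 5
5 —HB5→ 5 —bump→ 6 = 6 —(−1)→ 5
5 —HB6→ 5 —bump→ 5 = 5 —(−1)→ 4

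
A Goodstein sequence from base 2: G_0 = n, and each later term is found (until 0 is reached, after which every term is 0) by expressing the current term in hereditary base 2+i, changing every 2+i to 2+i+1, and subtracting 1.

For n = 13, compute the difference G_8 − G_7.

[0] 13 ≡ 2^(2 + 1) + 2^2 + 1 (base 2). Lift 3: 109. −1: 108.
[1] 108 ≡ 3^(3 + 1) + 3^3 (base 3). Lift 4: 1280. −1: 1279.
[2] 1279 ≡ 4^(4 + 1) + 3·4^3 + 3·4^2 + 3·4 + 3 (base 4). Lift 5: 16093. −1: 16092.
[3] 16092 ≡ 5^(5 + 1) + 3·5^3 + 3·5^2 + 3·5 + 2 (base 5). Lift 6: 280712. −1: 280711.
[4] 280711 ≡ 6^(6 + 1) + 3·6^3 + 3·6^2 + 3·6 + 1 (base 6). Lift 7: 5765999. −1: 5765998.
[5] 5765998 ≡ 7^(7 + 1) + 3·7^3 + 3·7^2 + 3·7 (base 7). Lift 8: 134219480. −1: 134219479.
[6] 134219479 ≡ 8^(8 + 1) + 3·8^3 + 3·8^2 + 2·8 + 7 (base 8). Lift 9: 3486786856. −1: 3486786855.
[7] 3486786855 ≡ 9^(9 + 1) + 3·9^3 + 3·9^2 + 2·9 + 6 (base 9). Lift 10: 100000003326. −1: 100000003325.

96513216470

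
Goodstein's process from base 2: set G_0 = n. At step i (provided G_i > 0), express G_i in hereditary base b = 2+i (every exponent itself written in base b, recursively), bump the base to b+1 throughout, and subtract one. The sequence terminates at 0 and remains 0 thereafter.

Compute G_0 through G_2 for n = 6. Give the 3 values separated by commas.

6, 29, 257

(0) 6|_2 = 2^2 + 2 ↦ 3^3 + 3|_3 = 30 ⇒ 29
(1) 29|_3 = 3^3 + 2 ↦ 4^4 + 2|_4 = 258 ⇒ 257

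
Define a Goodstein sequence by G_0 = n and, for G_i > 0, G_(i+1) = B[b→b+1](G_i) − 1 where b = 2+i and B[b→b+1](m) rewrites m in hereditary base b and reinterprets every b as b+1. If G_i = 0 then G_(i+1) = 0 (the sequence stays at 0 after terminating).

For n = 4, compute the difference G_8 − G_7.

38

i=0: 4 = 2^2 (b=2); 2→3: 3^3 = 27; 27−1 = 26
i=1: 26 = 2·3^2 + 2·3 + 2 (b=3); 3→4: 2·4^2 + 2·4 + 2 = 42; 42−1 = 41
i=2: 41 = 2·4^2 + 2·4 + 1 (b=4); 4→5: 2·5^2 + 2·5 + 1 = 61; 61−1 = 60
i=3: 60 = 2·5^2 + 2·5 (b=5); 5→6: 2·6^2 + 2·6 = 84; 84−1 = 83
i=4: 83 = 2·6^2 + 6 + 5 (b=6); 6→7: 2·7^2 + 7 + 5 = 110; 110−1 = 109
i=5: 109 = 2·7^2 + 7 + 4 (b=7); 7→8: 2·8^2 + 8 + 4 = 140; 140−1 = 139
i=6: 139 = 2·8^2 + 8 + 3 (b=8); 8→9: 2·9^2 + 9 + 3 = 174; 174−1 = 173
i=7: 173 = 2·9^2 + 9 + 2 (b=9); 9→10: 2·10^2 + 10 + 2 = 212; 212−1 = 211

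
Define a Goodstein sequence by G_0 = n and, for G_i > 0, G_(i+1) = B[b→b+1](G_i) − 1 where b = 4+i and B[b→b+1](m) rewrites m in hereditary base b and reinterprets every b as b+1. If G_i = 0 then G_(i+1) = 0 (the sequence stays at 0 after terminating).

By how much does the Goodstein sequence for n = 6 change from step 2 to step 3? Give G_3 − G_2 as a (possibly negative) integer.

base 4: 6 = 4 + 2; at 5: 5 + 2 = 7; next = 6
base 5: 6 = 5 + 1; at 6: 6 + 1 = 7; next = 6
base 6: 6 = 6; at 7: 7 = 7; next = 6

0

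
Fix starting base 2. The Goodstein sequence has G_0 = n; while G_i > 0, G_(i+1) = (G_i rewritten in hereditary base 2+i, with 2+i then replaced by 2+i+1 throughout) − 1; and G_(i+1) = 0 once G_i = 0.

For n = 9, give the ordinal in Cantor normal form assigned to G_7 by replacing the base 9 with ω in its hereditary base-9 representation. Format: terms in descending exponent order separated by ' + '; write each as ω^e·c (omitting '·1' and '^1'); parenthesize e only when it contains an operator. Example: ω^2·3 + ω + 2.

step 0: 9 = 2^(2 + 1) + 1; sub 3 for 2: 3^(3 + 1) + 1; = 82; G_1 = 82−1 = 81
step 1: 81 = 3^(3 + 1); sub 4 for 3: 4^(4 + 1); = 1024; G_2 = 1024−1 = 1023
step 2: 1023 = 3·4^4 + 3·4^3 + 3·4^2 + 3·4 + 3; sub 5 for 4: 3·5^5 + 3·5^3 + 3·5^2 + 3·5 + 3; = 9843; G_3 = 9843−1 = 9842
step 3: 9842 = 3·5^5 + 3·5^3 + 3·5^2 + 3·5 + 2; sub 6 for 5: 3·6^6 + 3·6^3 + 3·6^2 + 3·6 + 2; = 140744; G_4 = 140744−1 = 140743
step 4: 140743 = 3·6^6 + 3·6^3 + 3·6^2 + 3·6 + 1; sub 7 for 6: 3·7^7 + 3·7^3 + 3·7^2 + 3·7 + 1; = 2471827; G_5 = 2471827−1 = 2471826
step 5: 2471826 = 3·7^7 + 3·7^3 + 3·7^2 + 3·7; sub 8 for 7: 3·8^8 + 3·8^3 + 3·8^2 + 3·8; = 50333400; G_6 = 50333400−1 = 50333399
step 6: 50333399 = 3·8^8 + 3·8^3 + 3·8^2 + 2·8 + 7; sub 9 for 8: 3·9^9 + 3·9^3 + 3·9^2 + 2·9 + 7; = 1162263922; G_7 = 1162263922−1 = 1162263921

ω^ω·3 + ω^3·3 + ω^2·3 + ω·2 + 6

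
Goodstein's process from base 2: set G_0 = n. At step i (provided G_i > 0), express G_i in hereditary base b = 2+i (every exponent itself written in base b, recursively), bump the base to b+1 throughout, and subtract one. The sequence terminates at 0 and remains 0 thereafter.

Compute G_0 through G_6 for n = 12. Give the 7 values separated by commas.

12, 107, 1065, 15685, 280019, 5764910, 134217867

G_0 = 12. HB_2(12) = 2^(2 + 1) + 2^2. Bump = 108. G_1 = 107.
G_1 = 107. HB_3(107) = 3^(3 + 1) + 2·3^2 + 2·3 + 2. Bump = 1066. G_2 = 1065.
G_2 = 1065. HB_4(1065) = 4^(4 + 1) + 2·4^2 + 2·4 + 1. Bump = 15686. G_3 = 15685.
G_3 = 15685. HB_5(15685) = 5^(5 + 1) + 2·5^2 + 2·5. Bump = 280020. G_4 = 280019.
G_4 = 280019. HB_6(280019) = 6^(6 + 1) + 2·6^2 + 6 + 5. Bump = 5764911. G_5 = 5764910.
G_5 = 5764910. HB_7(5764910) = 7^(7 + 1) + 2·7^2 + 7 + 4. Bump = 134217868. G_6 = 134217867.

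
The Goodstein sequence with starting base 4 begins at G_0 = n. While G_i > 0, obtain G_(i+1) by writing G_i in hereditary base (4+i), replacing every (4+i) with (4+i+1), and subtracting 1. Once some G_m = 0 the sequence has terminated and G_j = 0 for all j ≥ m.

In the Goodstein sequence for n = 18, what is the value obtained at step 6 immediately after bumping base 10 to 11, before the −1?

69

base 4: 18 = 4^2 + 2; at 5: 5^2 + 2 = 27; next = 26
base 5: 26 = 5^2 + 1; at 6: 6^2 + 1 = 37; next = 36
base 6: 36 = 6^2; at 7: 7^2 = 49; next = 48
base 7: 48 = 6·7 + 6; at 8: 6·8 + 6 = 54; next = 53
base 8: 53 = 6·8 + 5; at 9: 6·9 + 5 = 59; next = 58
base 9: 58 = 6·9 + 4; at 10: 6·10 + 4 = 64; next = 63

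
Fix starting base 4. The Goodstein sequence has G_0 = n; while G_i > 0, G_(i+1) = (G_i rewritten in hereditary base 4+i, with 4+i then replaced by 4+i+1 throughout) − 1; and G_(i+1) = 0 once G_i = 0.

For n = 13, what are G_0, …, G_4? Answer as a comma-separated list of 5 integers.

13, 15, 17, 18, 19

[0] 13 ≡ 3·4 + 1 (base 4). Lift 5: 16. −1: 15.
[1] 15 ≡ 3·5 (base 5). Lift 6: 18. −1: 17.
[2] 17 ≡ 2·6 + 5 (base 6). Lift 7: 19. −1: 18.
[3] 18 ≡ 2·7 + 4 (base 7). Lift 8: 20. −1: 19.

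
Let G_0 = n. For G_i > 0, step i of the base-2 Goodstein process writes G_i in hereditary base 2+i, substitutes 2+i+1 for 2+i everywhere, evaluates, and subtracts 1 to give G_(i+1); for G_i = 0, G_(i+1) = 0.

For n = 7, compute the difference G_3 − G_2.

7 —HB2→ 2^2 + 2 + 1 —bump→ 3^3 + 3 + 1 = 31 —(−1)→ 30
30 —HB3→ 3^3 + 3 —bump→ 4^4 + 4 = 260 —(−1)→ 259
259 —HB4→ 4^4 + 3 —bump→ 5^5 + 3 = 3128 —(−1)→ 3127

2868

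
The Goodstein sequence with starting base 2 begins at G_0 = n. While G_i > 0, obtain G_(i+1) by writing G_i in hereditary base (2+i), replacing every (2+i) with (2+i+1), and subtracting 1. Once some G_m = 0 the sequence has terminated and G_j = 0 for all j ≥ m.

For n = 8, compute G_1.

80

[0] 8 ≡ 2^(2 + 1) (base 2). Lift 3: 81. −1: 80.
[1] 80 ≡ 2·3^3 + 2·3^2 + 2·3 + 2 (base 3). Lift 4: 554. −1: 553.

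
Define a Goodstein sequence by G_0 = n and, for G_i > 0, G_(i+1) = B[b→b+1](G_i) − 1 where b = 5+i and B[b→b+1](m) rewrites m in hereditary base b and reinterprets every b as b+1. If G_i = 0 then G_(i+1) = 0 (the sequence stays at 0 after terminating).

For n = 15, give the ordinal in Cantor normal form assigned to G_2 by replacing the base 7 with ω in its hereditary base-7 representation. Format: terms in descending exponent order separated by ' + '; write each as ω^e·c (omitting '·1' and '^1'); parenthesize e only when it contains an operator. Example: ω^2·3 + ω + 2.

[0] 15 ≡ 3·5 (base 5). Lift 6: 18. −1: 17.
[1] 17 ≡ 2·6 + 5 (base 6). Lift 7: 19. −1: 18.

ω·2 + 4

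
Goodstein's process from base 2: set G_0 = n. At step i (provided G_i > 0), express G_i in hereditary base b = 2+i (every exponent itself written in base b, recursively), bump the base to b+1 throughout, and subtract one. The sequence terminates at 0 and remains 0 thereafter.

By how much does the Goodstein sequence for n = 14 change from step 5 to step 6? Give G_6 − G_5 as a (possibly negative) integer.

128542131

base 2: 14 = 2^(2 + 1) + 2^2 + 2; at 3: 3^(3 + 1) + 3^3 + 3 = 111; next = 110
base 3: 110 = 3^(3 + 1) + 3^3 + 2; at 4: 4^(4 + 1) + 4^4 + 2 = 1282; next = 1281
base 4: 1281 = 4^(4 + 1) + 4^4 + 1; at 5: 5^(5 + 1) + 5^5 + 1 = 18751; next = 18750
base 5: 18750 = 5^(5 + 1) + 5^5; at 6: 6^(6 + 1) + 6^6 = 326592; next = 326591
base 6: 326591 = 6^(6 + 1) + 5·6^5 + 5·6^4 + 5·6^3 + 5·6^2 + 5·6 + 5; at 7: 7^(7 + 1) + 5·7^5 + 5·7^4 + 5·7^3 + 5·7^2 + 5·7 + 5 = 5862841; next = 5862840
base 7: 5862840 = 7^(7 + 1) + 5·7^5 + 5·7^4 + 5·7^3 + 5·7^2 + 5·7 + 4; at 8: 8^(8 + 1) + 5·8^5 + 5·8^4 + 5·8^3 + 5·8^2 + 5·8 + 4 = 134404972; next = 134404971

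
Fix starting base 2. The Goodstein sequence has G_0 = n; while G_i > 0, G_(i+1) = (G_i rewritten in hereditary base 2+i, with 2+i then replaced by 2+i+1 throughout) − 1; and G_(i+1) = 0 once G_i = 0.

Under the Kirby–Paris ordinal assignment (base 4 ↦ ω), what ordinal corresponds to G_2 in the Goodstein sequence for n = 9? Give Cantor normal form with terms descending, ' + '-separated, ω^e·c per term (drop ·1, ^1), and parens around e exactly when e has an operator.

ω^ω·3 + ω^3·3 + ω^2·3 + ω·3 + 3

i=0: 9 = 2^(2 + 1) + 1 (b=2); 2→3: 3^(3 + 1) + 1 = 82; 82−1 = 81
i=1: 81 = 3^(3 + 1) (b=3); 3→4: 4^(4 + 1) = 1024; 1024−1 = 1023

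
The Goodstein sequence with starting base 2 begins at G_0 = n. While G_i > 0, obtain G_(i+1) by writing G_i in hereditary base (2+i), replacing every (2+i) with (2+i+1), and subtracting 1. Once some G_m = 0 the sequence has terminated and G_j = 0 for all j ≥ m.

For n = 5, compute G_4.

step 0: 5 = 2^2 + 1; sub 3 for 2: 3^3 + 1; = 28; G_1 = 28−1 = 27
step 1: 27 = 3^3; sub 4 for 3: 4^4; = 256; G_2 = 256−1 = 255
step 2: 255 = 3·4^3 + 3·4^2 + 3·4 + 3; sub 5 for 4: 3·5^3 + 3·5^2 + 3·5 + 3; = 468; G_3 = 468−1 = 467
step 3: 467 = 3·5^3 + 3·5^2 + 3·5 + 2; sub 6 for 5: 3·6^3 + 3·6^2 + 3·6 + 2; = 776; G_4 = 776−1 = 775
step 4: 775 = 3·6^3 + 3·6^2 + 3·6 + 1; sub 7 for 6: 3·7^3 + 3·7^2 + 3·7 + 1; = 1198; G_5 = 1198−1 = 1197

775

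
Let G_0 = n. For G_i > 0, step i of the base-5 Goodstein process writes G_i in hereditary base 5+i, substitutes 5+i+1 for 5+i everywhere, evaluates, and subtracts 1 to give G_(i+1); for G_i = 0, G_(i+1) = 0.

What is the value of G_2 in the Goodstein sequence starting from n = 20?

base 5: 20 = 4·5; at 6: 4·6 = 24; next = 23
base 6: 23 = 3·6 + 5; at 7: 3·7 + 5 = 26; next = 25
base 7: 25 = 3·7 + 4; at 8: 3·8 + 4 = 28; next = 27

25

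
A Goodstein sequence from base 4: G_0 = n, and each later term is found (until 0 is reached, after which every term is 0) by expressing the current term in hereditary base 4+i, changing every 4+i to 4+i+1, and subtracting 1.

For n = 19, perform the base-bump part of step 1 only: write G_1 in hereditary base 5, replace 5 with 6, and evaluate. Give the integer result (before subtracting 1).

G_0=19  [base 4] 4^2 + 3  →[4↦5]→  5^2 + 3 = 28  −1 ⇒ G_1=27
G_1=27  [base 5] 5^2 + 2  →[5↦6]→  6^2 + 2 = 38  −1 ⇒ G_2=37

38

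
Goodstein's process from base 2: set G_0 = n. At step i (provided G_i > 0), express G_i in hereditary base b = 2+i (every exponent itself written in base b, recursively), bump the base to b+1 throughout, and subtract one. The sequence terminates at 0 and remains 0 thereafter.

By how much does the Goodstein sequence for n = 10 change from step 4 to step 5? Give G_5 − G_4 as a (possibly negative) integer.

3935819

10 —HB2→ 2^(2 + 1) + 2 —bump→ 3^(3 + 1) + 3 = 84 —(−1)→ 83
83 —HB3→ 3^(3 + 1) + 2 —bump→ 4^(4 + 1) + 2 = 1026 —(−1)→ 1025
1025 —HB4→ 4^(4 + 1) + 1 —bump→ 5^(5 + 1) + 1 = 15626 —(−1)→ 15625
15625 —HB5→ 5^(5 + 1) —bump→ 6^(6 + 1) = 279936 —(−1)→ 279935
279935 —HB6→ 5·6^6 + 5·6^5 + 5·6^4 + 5·6^3 + 5·6^2 + 5·6 + 5 —bump→ 5·7^7 + 5·7^5 + 5·7^4 + 5·7^3 + 5·7^2 + 5·7 + 5 = 4215755 —(−1)→ 4215754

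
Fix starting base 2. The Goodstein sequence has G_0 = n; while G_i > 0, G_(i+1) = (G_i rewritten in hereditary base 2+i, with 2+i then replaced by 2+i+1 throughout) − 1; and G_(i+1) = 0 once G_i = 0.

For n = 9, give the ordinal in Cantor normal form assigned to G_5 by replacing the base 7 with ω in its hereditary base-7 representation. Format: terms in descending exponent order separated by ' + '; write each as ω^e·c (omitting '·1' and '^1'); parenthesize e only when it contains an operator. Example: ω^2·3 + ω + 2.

G_0=9  [base 2] 2^(2 + 1) + 1  →[2↦3]→  3^(3 + 1) + 1 = 82  −1 ⇒ G_1=81
G_1=81  [base 3] 3^(3 + 1)  →[3↦4]→  4^(4 + 1) = 1024  −1 ⇒ G_2=1023
G_2=1023  [base 4] 3·4^4 + 3·4^3 + 3·4^2 + 3·4 + 3  →[4↦5]→  3·5^5 + 3·5^3 + 3·5^2 + 3·5 + 3 = 9843  −1 ⇒ G_3=9842
G_3=9842  [base 5] 3·5^5 + 3·5^3 + 3·5^2 + 3·5 + 2  →[5↦6]→  3·6^6 + 3·6^3 + 3·6^2 + 3·6 + 2 = 140744  −1 ⇒ G_4=140743
G_4=140743  [base 6] 3·6^6 + 3·6^3 + 3·6^2 + 3·6 + 1  →[6↦7]→  3·7^7 + 3·7^3 + 3·7^2 + 3·7 + 1 = 2471827  −1 ⇒ G_5=2471826
G_5=2471826  [base 7] 3·7^7 + 3·7^3 + 3·7^2 + 3·7  →[7↦8]→  3·8^8 + 3·8^3 + 3·8^2 + 3·8 = 50333400  −1 ⇒ G_6=50333399

ω^ω·3 + ω^3·3 + ω^2·3 + ω·3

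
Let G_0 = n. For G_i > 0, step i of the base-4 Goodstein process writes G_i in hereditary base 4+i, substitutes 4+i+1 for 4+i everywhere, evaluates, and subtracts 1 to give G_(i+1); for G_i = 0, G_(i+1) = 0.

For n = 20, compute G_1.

29

base 4: 20 = 4^2 + 4; at 5: 5^2 + 5 = 30; next = 29
base 5: 29 = 5^2 + 4; at 6: 6^2 + 4 = 40; next = 39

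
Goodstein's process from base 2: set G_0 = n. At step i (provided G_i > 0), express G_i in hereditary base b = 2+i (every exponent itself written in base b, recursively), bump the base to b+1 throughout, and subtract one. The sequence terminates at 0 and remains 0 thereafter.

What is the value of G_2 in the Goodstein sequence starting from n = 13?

13 —HB2→ 2^(2 + 1) + 2^2 + 1 —bump→ 3^(3 + 1) + 3^3 + 1 = 109 —(−1)→ 108
108 —HB3→ 3^(3 + 1) + 3^3 —bump→ 4^(4 + 1) + 4^4 = 1280 —(−1)→ 1279
1279 —HB4→ 4^(4 + 1) + 3·4^3 + 3·4^2 + 3·4 + 3 —bump→ 5^(5 + 1) + 3·5^3 + 3·5^2 + 3·5 + 3 = 16093 —(−1)→ 16092

1279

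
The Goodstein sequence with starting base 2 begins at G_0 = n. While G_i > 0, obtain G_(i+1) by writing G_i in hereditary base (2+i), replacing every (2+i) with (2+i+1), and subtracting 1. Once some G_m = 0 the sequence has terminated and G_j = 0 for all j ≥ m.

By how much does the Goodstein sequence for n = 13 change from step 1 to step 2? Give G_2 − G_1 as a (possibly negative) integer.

i=0: 13 = 2^(2 + 1) + 2^2 + 1 (b=2); 2→3: 3^(3 + 1) + 3^3 + 1 = 109; 109−1 = 108
i=1: 108 = 3^(3 + 1) + 3^3 (b=3); 3→4: 4^(4 + 1) + 4^4 = 1280; 1280−1 = 1279

1171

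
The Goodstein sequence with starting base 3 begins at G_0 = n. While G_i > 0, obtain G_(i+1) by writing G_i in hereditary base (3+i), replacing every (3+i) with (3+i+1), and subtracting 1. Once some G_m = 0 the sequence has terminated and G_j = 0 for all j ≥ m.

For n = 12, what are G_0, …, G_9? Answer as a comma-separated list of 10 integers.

(0) 12|_3 = 3^2 + 3 ↦ 4^2 + 4|_4 = 20 ⇒ 19
(1) 19|_4 = 4^2 + 3 ↦ 5^2 + 3|_5 = 28 ⇒ 27
(2) 27|_5 = 5^2 + 2 ↦ 6^2 + 2|_6 = 38 ⇒ 37
(3) 37|_6 = 6^2 + 1 ↦ 7^2 + 1|_7 = 50 ⇒ 49
(4) 49|_7 = 7^2 ↦ 8^2|_8 = 64 ⇒ 63
(5) 63|_8 = 7·8 + 7 ↦ 7·9 + 7|_9 = 70 ⇒ 69
(6) 69|_9 = 7·9 + 6 ↦ 7·10 + 6|_10 = 76 ⇒ 75
(7) 75|_10 = 7·10 + 5 ↦ 7·11 + 5|_11 = 82 ⇒ 81
(8) 81|_11 = 7·11 + 4 ↦ 7·12 + 4|_12 = 88 ⇒ 87

12, 19, 27, 37, 49, 63, 69, 75, 81, 87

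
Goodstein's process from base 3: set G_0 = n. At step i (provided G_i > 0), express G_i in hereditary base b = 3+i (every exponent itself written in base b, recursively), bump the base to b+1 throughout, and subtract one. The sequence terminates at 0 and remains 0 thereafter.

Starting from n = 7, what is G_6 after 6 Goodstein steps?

9

G_0 = 7. HB_3(7) = 2·3 + 1. Bump = 9. G_1 = 8.
G_1 = 8. HB_4(8) = 2·4. Bump = 10. G_2 = 9.
G_2 = 9. HB_5(9) = 5 + 4. Bump = 10. G_3 = 9.
G_3 = 9. HB_6(9) = 6 + 3. Bump = 10. G_4 = 9.
G_4 = 9. HB_7(9) = 7 + 2. Bump = 10. G_5 = 9.
G_5 = 9. HB_8(9) = 8 + 1. Bump = 10. G_6 = 9.
G_6 = 9. HB_9(9) = 9. Bump = 10. G_7 = 9.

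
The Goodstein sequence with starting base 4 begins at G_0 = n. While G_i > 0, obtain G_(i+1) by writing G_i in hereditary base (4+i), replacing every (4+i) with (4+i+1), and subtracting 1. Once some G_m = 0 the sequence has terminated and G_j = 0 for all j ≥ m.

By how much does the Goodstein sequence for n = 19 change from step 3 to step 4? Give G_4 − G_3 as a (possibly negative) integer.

14

19 —HB4→ 4^2 + 3 —bump→ 5^2 + 3 = 28 —(−1)→ 27
27 —HB5→ 5^2 + 2 —bump→ 6^2 + 2 = 38 —(−1)→ 37
37 —HB6→ 6^2 + 1 —bump→ 7^2 + 1 = 50 —(−1)→ 49
49 —HB7→ 7^2 —bump→ 8^2 = 64 —(−1)→ 63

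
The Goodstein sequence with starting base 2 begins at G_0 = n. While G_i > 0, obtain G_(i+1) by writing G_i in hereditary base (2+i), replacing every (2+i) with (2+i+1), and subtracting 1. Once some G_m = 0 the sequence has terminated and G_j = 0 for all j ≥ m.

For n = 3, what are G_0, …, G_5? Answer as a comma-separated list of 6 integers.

3, 3, 3, 2, 1, 0

[0] 3 ≡ 2 + 1 (base 2). Lift 3: 4. −1: 3.
[1] 3 ≡ 3 (base 3). Lift 4: 4. −1: 3.
[2] 3 ≡ 3 (base 4). Lift 5: 3. −1: 2.
[3] 2 ≡ 2 (base 5). Lift 6: 2. −1: 1.
[4] 1 ≡ 1 (base 6). Lift 7: 1. −1: 0.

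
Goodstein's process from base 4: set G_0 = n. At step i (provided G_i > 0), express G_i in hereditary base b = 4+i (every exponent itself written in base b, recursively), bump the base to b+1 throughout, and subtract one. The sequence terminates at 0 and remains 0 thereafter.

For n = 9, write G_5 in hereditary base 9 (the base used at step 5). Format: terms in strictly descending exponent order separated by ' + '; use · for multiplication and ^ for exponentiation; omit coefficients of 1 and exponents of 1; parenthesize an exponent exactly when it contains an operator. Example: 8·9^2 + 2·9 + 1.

9 + 2

step 0: 9 = 2·4 + 1; sub 5 for 4: 2·5 + 1; = 11; G_1 = 11−1 = 10
step 1: 10 = 2·5; sub 6 for 5: 2·6; = 12; G_2 = 12−1 = 11
step 2: 11 = 6 + 5; sub 7 for 6: 7 + 5; = 12; G_3 = 12−1 = 11
step 3: 11 = 7 + 4; sub 8 for 7: 8 + 4; = 12; G_4 = 12−1 = 11
step 4: 11 = 8 + 3; sub 9 for 8: 9 + 3; = 12; G_5 = 12−1 = 11
step 5: 11 = 9 + 2; sub 10 for 9: 10 + 2; = 12; G_6 = 12−1 = 11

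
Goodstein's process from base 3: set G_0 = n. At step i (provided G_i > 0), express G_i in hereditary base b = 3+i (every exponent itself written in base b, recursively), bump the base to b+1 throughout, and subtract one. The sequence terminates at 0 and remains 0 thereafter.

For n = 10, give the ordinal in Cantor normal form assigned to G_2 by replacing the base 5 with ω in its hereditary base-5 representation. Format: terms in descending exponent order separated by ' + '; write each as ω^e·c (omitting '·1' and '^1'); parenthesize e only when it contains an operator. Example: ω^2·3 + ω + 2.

ω·4 + 4

i=0: 10 = 3^2 + 1 (b=3); 3→4: 4^2 + 1 = 17; 17−1 = 16
i=1: 16 = 4^2 (b=4); 4→5: 5^2 = 25; 25−1 = 24
i=2: 24 = 4·5 + 4 (b=5); 5→6: 4·6 + 4 = 28; 28−1 = 27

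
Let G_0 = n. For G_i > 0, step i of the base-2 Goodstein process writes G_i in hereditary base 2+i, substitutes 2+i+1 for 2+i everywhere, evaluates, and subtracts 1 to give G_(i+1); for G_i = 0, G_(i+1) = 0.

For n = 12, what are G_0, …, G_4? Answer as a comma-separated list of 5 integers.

[0] 12 ≡ 2^(2 + 1) + 2^2 (base 2). Lift 3: 108. −1: 107.
[1] 107 ≡ 3^(3 + 1) + 2·3^2 + 2·3 + 2 (base 3). Lift 4: 1066. −1: 1065.
[2] 1065 ≡ 4^(4 + 1) + 2·4^2 + 2·4 + 1 (base 4). Lift 5: 15686. −1: 15685.
[3] 15685 ≡ 5^(5 + 1) + 2·5^2 + 2·5 (base 5). Lift 6: 280020. −1: 280019.

12, 107, 1065, 15685, 280019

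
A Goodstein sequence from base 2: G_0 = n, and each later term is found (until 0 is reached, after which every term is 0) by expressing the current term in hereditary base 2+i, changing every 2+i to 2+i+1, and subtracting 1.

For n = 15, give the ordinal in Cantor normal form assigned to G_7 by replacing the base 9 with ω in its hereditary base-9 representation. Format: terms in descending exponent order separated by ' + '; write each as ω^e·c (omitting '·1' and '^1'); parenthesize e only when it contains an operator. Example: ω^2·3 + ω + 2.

ω^(ω + 1) + ω^7·7 + ω^6·7 + ω^5·7 + ω^4·7 + ω^3·7 + ω^2·7 + ω·7 + 6

i=0: 15 = 2^(2 + 1) + 2^2 + 2 + 1 (b=2); 2→3: 3^(3 + 1) + 3^3 + 3 + 1 = 112; 112−1 = 111
i=1: 111 = 3^(3 + 1) + 3^3 + 3 (b=3); 3→4: 4^(4 + 1) + 4^4 + 4 = 1284; 1284−1 = 1283
i=2: 1283 = 4^(4 + 1) + 4^4 + 3 (b=4); 4→5: 5^(5 + 1) + 5^5 + 3 = 18753; 18753−1 = 18752
i=3: 18752 = 5^(5 + 1) + 5^5 + 2 (b=5); 5→6: 6^(6 + 1) + 6^6 + 2 = 326594; 326594−1 = 326593
i=4: 326593 = 6^(6 + 1) + 6^6 + 1 (b=6); 6→7: 7^(7 + 1) + 7^7 + 1 = 6588345; 6588345−1 = 6588344
i=5: 6588344 = 7^(7 + 1) + 7^7 (b=7); 7→8: 8^(8 + 1) + 8^8 = 150994944; 150994944−1 = 150994943
i=6: 150994943 = 8^(8 + 1) + 7·8^7 + 7·8^6 + 7·8^5 + 7·8^4 + 7·8^3 + 7·8^2 + 7·8 + 7 (b=8); 8→9: 9^(9 + 1) + 7·9^7 + 7·9^6 + 7·9^5 + 7·9^4 + 7·9^3 + 7·9^2 + 7·9 + 7 = 3524450281; 3524450281−1 = 3524450280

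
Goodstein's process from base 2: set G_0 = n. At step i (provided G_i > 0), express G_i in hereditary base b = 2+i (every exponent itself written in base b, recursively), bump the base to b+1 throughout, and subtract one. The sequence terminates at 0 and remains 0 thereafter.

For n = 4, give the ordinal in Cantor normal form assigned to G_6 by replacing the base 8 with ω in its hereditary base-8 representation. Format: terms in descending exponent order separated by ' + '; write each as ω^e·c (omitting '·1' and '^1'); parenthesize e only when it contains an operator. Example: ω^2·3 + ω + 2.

ω^2·2 + ω + 3

4 —HB2→ 2^2 —bump→ 3^3 = 27 —(−1)→ 26
26 —HB3→ 2·3^2 + 2·3 + 2 —bump→ 2·4^2 + 2·4 + 2 = 42 —(−1)→ 41
41 —HB4→ 2·4^2 + 2·4 + 1 —bump→ 2·5^2 + 2·5 + 1 = 61 —(−1)→ 60
60 —HB5→ 2·5^2 + 2·5 —bump→ 2·6^2 + 2·6 = 84 —(−1)→ 83
83 —HB6→ 2·6^2 + 6 + 5 —bump→ 2·7^2 + 7 + 5 = 110 —(−1)→ 109
109 —HB7→ 2·7^2 + 7 + 4 —bump→ 2·8^2 + 8 + 4 = 140 —(−1)→ 139
139 —HB8→ 2·8^2 + 8 + 3 —bump→ 2·9^2 + 9 + 3 = 174 —(−1)→ 173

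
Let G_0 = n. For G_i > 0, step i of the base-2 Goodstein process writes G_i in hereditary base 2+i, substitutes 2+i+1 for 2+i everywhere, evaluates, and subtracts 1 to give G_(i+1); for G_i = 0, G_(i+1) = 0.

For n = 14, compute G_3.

G_0=14  [base 2] 2^(2 + 1) + 2^2 + 2  →[2↦3]→  3^(3 + 1) + 3^3 + 3 = 111  −1 ⇒ G_1=110
G_1=110  [base 3] 3^(3 + 1) + 3^3 + 2  →[3↦4]→  4^(4 + 1) + 4^4 + 2 = 1282  −1 ⇒ G_2=1281
G_2=1281  [base 4] 4^(4 + 1) + 4^4 + 1  →[4↦5]→  5^(5 + 1) + 5^5 + 1 = 18751  −1 ⇒ G_3=18750
G_3=18750  [base 5] 5^(5 + 1) + 5^5  →[5↦6]→  6^(6 + 1) + 6^6 = 326592  −1 ⇒ G_4=326591

18750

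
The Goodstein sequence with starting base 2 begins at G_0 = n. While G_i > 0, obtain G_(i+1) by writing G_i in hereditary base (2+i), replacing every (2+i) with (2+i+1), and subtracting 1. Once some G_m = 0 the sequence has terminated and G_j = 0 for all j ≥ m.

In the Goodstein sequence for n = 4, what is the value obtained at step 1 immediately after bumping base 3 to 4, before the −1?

42

[0] 4 ≡ 2^2 (base 2). Lift 3: 27. −1: 26.
[1] 26 ≡ 2·3^2 + 2·3 + 2 (base 3). Lift 4: 42. −1: 41.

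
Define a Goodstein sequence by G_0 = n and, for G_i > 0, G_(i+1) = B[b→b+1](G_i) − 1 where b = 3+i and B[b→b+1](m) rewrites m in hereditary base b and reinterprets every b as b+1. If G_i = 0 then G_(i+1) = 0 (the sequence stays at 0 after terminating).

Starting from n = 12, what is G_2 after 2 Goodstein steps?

27

G_0=12  [base 3] 3^2 + 3  →[3↦4]→  4^2 + 4 = 20  −1 ⇒ G_1=19
G_1=19  [base 4] 4^2 + 3  →[4↦5]→  5^2 + 3 = 28  −1 ⇒ G_2=27
G_2=27  [base 5] 5^2 + 2  →[5↦6]→  6^2 + 2 = 38  −1 ⇒ G_3=37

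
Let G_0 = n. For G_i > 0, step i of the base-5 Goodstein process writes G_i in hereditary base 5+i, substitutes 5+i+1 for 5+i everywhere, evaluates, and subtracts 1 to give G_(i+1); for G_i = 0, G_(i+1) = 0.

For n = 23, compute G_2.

base 5: 23 = 4·5 + 3; at 6: 4·6 + 3 = 27; next = 26
base 6: 26 = 4·6 + 2; at 7: 4·7 + 2 = 30; next = 29
base 7: 29 = 4·7 + 1; at 8: 4·8 + 1 = 33; next = 32

29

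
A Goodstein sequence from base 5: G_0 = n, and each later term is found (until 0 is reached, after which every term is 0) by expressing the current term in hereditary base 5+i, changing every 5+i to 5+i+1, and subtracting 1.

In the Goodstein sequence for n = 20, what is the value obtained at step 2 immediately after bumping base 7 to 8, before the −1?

20 —HB5→ 4·5 —bump→ 4·6 = 24 —(−1)→ 23
23 —HB6→ 3·6 + 5 —bump→ 3·7 + 5 = 26 —(−1)→ 25
25 —HB7→ 3·7 + 4 —bump→ 3·8 + 4 = 28 —(−1)→ 27

28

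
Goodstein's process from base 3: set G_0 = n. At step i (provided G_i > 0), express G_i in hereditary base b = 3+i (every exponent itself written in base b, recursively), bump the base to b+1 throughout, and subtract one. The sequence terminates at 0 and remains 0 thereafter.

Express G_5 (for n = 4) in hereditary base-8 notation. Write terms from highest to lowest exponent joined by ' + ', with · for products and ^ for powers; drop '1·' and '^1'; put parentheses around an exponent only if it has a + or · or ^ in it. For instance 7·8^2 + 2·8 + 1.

G_0=4  [base 3] 3 + 1  →[3↦4]→  4 + 1 = 5  −1 ⇒ G_1=4
G_1=4  [base 4] 4  →[4↦5]→  5 = 5  −1 ⇒ G_2=4
G_2=4  [base 5] 4  →[5↦6]→  4 = 4  −1 ⇒ G_3=3
G_3=3  [base 6] 3  →[6↦7]→  3 = 3  −1 ⇒ G_4=2
G_4=2  [base 7] 2  →[7↦8]→  2 = 2  −1 ⇒ G_5=1
G_5=1  [base 8] 1  →[8↦9]→  1 = 1  −1 ⇒ G_6=0

1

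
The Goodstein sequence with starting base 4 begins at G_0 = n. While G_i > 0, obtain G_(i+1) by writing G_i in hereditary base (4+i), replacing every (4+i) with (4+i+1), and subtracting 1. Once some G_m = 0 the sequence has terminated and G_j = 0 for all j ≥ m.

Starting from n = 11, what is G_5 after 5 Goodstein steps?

i=0: 11 = 2·4 + 3 (b=4); 4→5: 2·5 + 3 = 13; 13−1 = 12
i=1: 12 = 2·5 + 2 (b=5); 5→6: 2·6 + 2 = 14; 14−1 = 13
i=2: 13 = 2·6 + 1 (b=6); 6→7: 2·7 + 1 = 15; 15−1 = 14
i=3: 14 = 2·7 (b=7); 7→8: 2·8 = 16; 16−1 = 15
i=4: 15 = 8 + 7 (b=8); 8→9: 9 + 7 = 16; 16−1 = 15
i=5: 15 = 9 + 6 (b=9); 9→10: 10 + 6 = 16; 16−1 = 15

15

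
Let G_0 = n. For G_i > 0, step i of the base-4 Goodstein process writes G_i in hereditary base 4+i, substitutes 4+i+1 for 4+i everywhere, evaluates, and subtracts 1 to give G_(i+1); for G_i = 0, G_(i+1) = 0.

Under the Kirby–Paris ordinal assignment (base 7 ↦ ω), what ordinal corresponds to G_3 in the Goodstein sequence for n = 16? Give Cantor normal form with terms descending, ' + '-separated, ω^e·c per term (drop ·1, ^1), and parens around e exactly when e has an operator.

ω·4 + 2

G_0 = 16. HB_4(16) = 4^2. Bump = 25. G_1 = 24.
G_1 = 24. HB_5(24) = 4·5 + 4. Bump = 28. G_2 = 27.
G_2 = 27. HB_6(27) = 4·6 + 3. Bump = 31. G_3 = 30.
G_3 = 30. HB_7(30) = 4·7 + 2. Bump = 34. G_4 = 33.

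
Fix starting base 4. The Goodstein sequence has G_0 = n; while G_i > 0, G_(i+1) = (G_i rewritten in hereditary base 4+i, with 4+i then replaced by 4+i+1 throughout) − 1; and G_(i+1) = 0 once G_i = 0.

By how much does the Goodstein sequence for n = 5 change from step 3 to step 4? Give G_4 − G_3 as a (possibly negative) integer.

-1

step 0: 5 = 4 + 1; sub 5 for 4: 5 + 1; = 6; G_1 = 6−1 = 5
step 1: 5 = 5; sub 6 for 5: 6; = 6; G_2 = 6−1 = 5
step 2: 5 = 5; sub 7 for 6: 5; = 5; G_3 = 5−1 = 4
step 3: 4 = 4; sub 8 for 7: 4; = 4; G_4 = 4−1 = 3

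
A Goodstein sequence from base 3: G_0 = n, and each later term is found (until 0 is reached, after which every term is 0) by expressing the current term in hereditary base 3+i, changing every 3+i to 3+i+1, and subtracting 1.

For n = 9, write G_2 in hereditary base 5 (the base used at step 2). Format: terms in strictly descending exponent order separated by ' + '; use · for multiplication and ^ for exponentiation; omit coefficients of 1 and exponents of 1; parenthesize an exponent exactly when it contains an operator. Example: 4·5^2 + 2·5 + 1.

base 3: 9 = 3^2; at 4: 4^2 = 16; next = 15
base 4: 15 = 3·4 + 3; at 5: 3·5 + 3 = 18; next = 17

3·5 + 2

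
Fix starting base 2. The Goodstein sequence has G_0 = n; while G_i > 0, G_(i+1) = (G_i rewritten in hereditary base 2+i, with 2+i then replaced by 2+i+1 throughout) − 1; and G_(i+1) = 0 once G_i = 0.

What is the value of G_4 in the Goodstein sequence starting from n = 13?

280711

base 2: 13 = 2^(2 + 1) + 2^2 + 1; at 3: 3^(3 + 1) + 3^3 + 1 = 109; next = 108
base 3: 108 = 3^(3 + 1) + 3^3; at 4: 4^(4 + 1) + 4^4 = 1280; next = 1279
base 4: 1279 = 4^(4 + 1) + 3·4^3 + 3·4^2 + 3·4 + 3; at 5: 5^(5 + 1) + 3·5^3 + 3·5^2 + 3·5 + 3 = 16093; next = 16092
base 5: 16092 = 5^(5 + 1) + 3·5^3 + 3·5^2 + 3·5 + 2; at 6: 6^(6 + 1) + 3·6^3 + 3·6^2 + 3·6 + 2 = 280712; next = 280711
base 6: 280711 = 6^(6 + 1) + 3·6^3 + 3·6^2 + 3·6 + 1; at 7: 7^(7 + 1) + 3·7^3 + 3·7^2 + 3·7 + 1 = 5765999; next = 5765998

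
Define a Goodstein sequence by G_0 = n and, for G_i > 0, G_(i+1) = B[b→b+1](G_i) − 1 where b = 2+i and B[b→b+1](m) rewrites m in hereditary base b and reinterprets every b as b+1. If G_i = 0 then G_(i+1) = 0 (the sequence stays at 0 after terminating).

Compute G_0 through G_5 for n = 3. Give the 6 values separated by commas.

i=0: 3 = 2 + 1 (b=2); 2→3: 3 + 1 = 4; 4−1 = 3
i=1: 3 = 3 (b=3); 3→4: 4 = 4; 4−1 = 3
i=2: 3 = 3 (b=4); 4→5: 3 = 3; 3−1 = 2
i=3: 2 = 2 (b=5); 5→6: 2 = 2; 2−1 = 1
i=4: 1 = 1 (b=6); 6→7: 1 = 1; 1−1 = 0

3, 3, 3, 2, 1, 0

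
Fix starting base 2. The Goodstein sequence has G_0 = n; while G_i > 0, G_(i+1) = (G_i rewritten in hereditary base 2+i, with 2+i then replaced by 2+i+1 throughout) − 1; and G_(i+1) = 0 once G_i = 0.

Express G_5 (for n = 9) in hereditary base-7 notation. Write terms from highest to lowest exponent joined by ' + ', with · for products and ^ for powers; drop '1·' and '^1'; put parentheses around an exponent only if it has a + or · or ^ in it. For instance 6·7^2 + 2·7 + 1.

G_0=9  [base 2] 2^(2 + 1) + 1  →[2↦3]→  3^(3 + 1) + 1 = 82  −1 ⇒ G_1=81
G_1=81  [base 3] 3^(3 + 1)  →[3↦4]→  4^(4 + 1) = 1024  −1 ⇒ G_2=1023
G_2=1023  [base 4] 3·4^4 + 3·4^3 + 3·4^2 + 3·4 + 3  →[4↦5]→  3·5^5 + 3·5^3 + 3·5^2 + 3·5 + 3 = 9843  −1 ⇒ G_3=9842
G_3=9842  [base 5] 3·5^5 + 3·5^3 + 3·5^2 + 3·5 + 2  →[5↦6]→  3·6^6 + 3·6^3 + 3·6^2 + 3·6 + 2 = 140744  −1 ⇒ G_4=140743
G_4=140743  [base 6] 3·6^6 + 3·6^3 + 3·6^2 + 3·6 + 1  →[6↦7]→  3·7^7 + 3·7^3 + 3·7^2 + 3·7 + 1 = 2471827  −1 ⇒ G_5=2471826

3·7^7 + 3·7^3 + 3·7^2 + 3·7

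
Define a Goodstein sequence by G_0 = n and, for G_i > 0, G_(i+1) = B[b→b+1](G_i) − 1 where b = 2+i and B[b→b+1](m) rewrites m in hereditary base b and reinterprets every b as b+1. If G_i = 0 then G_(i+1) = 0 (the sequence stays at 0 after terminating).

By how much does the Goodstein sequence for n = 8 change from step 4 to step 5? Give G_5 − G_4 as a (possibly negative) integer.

1553800

base 2: 8 = 2^(2 + 1); at 3: 3^(3 + 1) = 81; next = 80
base 3: 80 = 2·3^3 + 2·3^2 + 2·3 + 2; at 4: 2·4^4 + 2·4^2 + 2·4 + 2 = 554; next = 553
base 4: 553 = 2·4^4 + 2·4^2 + 2·4 + 1; at 5: 2·5^5 + 2·5^2 + 2·5 + 1 = 6311; next = 6310
base 5: 6310 = 2·5^5 + 2·5^2 + 2·5; at 6: 2·6^6 + 2·6^2 + 2·6 = 93396; next = 93395
base 6: 93395 = 2·6^6 + 2·6^2 + 6 + 5; at 7: 2·7^7 + 2·7^2 + 7 + 5 = 1647196; next = 1647195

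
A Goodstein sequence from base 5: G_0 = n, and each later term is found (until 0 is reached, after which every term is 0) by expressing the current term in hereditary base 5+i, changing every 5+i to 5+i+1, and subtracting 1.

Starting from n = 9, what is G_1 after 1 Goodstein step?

9 —HB5→ 5 + 4 —bump→ 6 + 4 = 10 —(−1)→ 9
9 —HB6→ 6 + 3 —bump→ 7 + 3 = 10 —(−1)→ 9

9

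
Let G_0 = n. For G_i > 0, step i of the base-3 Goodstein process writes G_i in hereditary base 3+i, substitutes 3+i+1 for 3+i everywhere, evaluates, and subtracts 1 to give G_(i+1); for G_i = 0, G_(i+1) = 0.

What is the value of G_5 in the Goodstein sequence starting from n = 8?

11

(0) 8|_3 = 2·3 + 2 ↦ 2·4 + 2|_4 = 10 ⇒ 9
(1) 9|_4 = 2·4 + 1 ↦ 2·5 + 1|_5 = 11 ⇒ 10
(2) 10|_5 = 2·5 ↦ 2·6|_6 = 12 ⇒ 11
(3) 11|_6 = 6 + 5 ↦ 7 + 5|_7 = 12 ⇒ 11
(4) 11|_7 = 7 + 4 ↦ 8 + 4|_8 = 12 ⇒ 11
(5) 11|_8 = 8 + 3 ↦ 9 + 3|_9 = 12 ⇒ 11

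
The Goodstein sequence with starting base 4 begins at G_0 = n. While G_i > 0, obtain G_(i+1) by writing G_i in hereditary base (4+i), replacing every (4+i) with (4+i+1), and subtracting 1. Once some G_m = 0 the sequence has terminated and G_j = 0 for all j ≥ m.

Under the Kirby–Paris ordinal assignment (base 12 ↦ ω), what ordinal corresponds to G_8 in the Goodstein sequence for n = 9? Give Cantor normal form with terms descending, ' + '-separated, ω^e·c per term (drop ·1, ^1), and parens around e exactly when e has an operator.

11

9 —HB4→ 2·4 + 1 —bump→ 2·5 + 1 = 11 —(−1)→ 10
10 —HB5→ 2·5 —bump→ 2·6 = 12 —(−1)→ 11
11 —HB6→ 6 + 5 —bump→ 7 + 5 = 12 —(−1)→ 11
11 —HB7→ 7 + 4 —bump→ 8 + 4 = 12 —(−1)→ 11
11 —HB8→ 8 + 3 —bump→ 9 + 3 = 12 —(−1)→ 11
11 —HB9→ 9 + 2 —bump→ 10 + 2 = 12 —(−1)→ 11
11 —HB10→ 10 + 1 —bump→ 11 + 1 = 12 —(−1)→ 11
11 —HB11→ 11 —bump→ 12 = 12 —(−1)→ 11
11 —HB12→ 11 —bump→ 11 = 11 —(−1)→ 10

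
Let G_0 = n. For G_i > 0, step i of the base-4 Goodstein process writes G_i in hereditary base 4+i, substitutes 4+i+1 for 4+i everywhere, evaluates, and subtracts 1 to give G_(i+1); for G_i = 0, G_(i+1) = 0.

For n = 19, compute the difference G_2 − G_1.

10

(0) 19|_4 = 4^2 + 3 ↦ 5^2 + 3|_5 = 28 ⇒ 27
(1) 27|_5 = 5^2 + 2 ↦ 6^2 + 2|_6 = 38 ⇒ 37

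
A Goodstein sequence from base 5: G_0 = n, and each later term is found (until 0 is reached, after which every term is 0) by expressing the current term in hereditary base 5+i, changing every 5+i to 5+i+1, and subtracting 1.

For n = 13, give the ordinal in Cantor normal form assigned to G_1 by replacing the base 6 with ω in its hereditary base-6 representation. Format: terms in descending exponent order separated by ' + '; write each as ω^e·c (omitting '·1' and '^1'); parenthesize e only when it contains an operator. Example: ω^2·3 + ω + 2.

ω·2 + 2

i=0: 13 = 2·5 + 3 (b=5); 5→6: 2·6 + 3 = 15; 15−1 = 14
i=1: 14 = 2·6 + 2 (b=6); 6→7: 2·7 + 2 = 16; 16−1 = 15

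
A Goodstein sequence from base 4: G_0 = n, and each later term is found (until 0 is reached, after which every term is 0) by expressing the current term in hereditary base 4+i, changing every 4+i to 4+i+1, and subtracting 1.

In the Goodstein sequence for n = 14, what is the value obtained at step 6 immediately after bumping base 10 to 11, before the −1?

25

[0] 14 ≡ 3·4 + 2 (base 4). Lift 5: 17. −1: 16.
[1] 16 ≡ 3·5 + 1 (base 5). Lift 6: 19. −1: 18.
[2] 18 ≡ 3·6 (base 6). Lift 7: 21. −1: 20.
[3] 20 ≡ 2·7 + 6 (base 7). Lift 8: 22. −1: 21.
[4] 21 ≡ 2·8 + 5 (base 8). Lift 9: 23. −1: 22.
[5] 22 ≡ 2·9 + 4 (base 9). Lift 10: 24. −1: 23.
[6] 23 ≡ 2·10 + 3 (base 10). Lift 11: 25. −1: 24.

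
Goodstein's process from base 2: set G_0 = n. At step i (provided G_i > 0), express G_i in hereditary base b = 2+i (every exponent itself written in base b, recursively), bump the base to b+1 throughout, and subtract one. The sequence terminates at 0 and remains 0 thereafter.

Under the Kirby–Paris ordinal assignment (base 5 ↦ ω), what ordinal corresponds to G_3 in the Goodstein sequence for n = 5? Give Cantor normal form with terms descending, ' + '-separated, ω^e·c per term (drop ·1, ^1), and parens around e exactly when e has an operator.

ω^3·3 + ω^2·3 + ω·3 + 2

5 —HB2→ 2^2 + 1 —bump→ 3^3 + 1 = 28 —(−1)→ 27
27 —HB3→ 3^3 —bump→ 4^4 = 256 —(−1)→ 255
255 —HB4→ 3·4^3 + 3·4^2 + 3·4 + 3 —bump→ 3·5^3 + 3·5^2 + 3·5 + 3 = 468 —(−1)→ 467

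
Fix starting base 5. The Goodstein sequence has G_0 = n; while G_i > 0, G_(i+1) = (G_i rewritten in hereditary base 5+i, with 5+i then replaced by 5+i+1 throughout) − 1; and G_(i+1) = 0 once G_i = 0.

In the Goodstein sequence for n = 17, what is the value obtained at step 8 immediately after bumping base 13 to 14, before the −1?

30

G_0 = 17. HB_5(17) = 3·5 + 2. Bump = 20. G_1 = 19.
G_1 = 19. HB_6(19) = 3·6 + 1. Bump = 22. G_2 = 21.
G_2 = 21. HB_7(21) = 3·7. Bump = 24. G_3 = 23.
G_3 = 23. HB_8(23) = 2·8 + 7. Bump = 25. G_4 = 24.
G_4 = 24. HB_9(24) = 2·9 + 6. Bump = 26. G_5 = 25.
G_5 = 25. HB_10(25) = 2·10 + 5. Bump = 27. G_6 = 26.
G_6 = 26. HB_11(26) = 2·11 + 4. Bump = 28. G_7 = 27.
G_7 = 27. HB_12(27) = 2·12 + 3. Bump = 29. G_8 = 28.
G_8 = 28. HB_13(28) = 2·13 + 2. Bump = 30. G_9 = 29.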